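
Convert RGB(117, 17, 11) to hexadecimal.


R = 117 → 75 (hex)
G = 17 → 11 (hex)
B = 11 → 0B (hex)
Hex = #75110B


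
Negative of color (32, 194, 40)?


Invert: (255-R, 255-G, 255-B)
R: 255-32 = 223
G: 255-194 = 61
B: 255-40 = 215
= RGB(223, 61, 215)


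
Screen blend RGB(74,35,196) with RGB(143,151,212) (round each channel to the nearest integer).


Screen: C = 255 - (255-A)×(255-B)/255, rounded to nearest integer
R: 255 - (255-74)×(255-143)/255 = 255 - 20272/255 ≈ 255 - 79.498 = 175.502 → 176
G: 255 - (255-35)×(255-151)/255 = 255 - 22880/255 ≈ 255 - 89.725 = 165.275 → 165
B: 255 - (255-196)×(255-212)/255 = 255 - 2537/255 ≈ 255 - 9.949 = 245.051 → 245
= RGB(176, 165, 245)


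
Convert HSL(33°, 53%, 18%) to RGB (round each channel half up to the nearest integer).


H=33°, S=0.53, L=0.18
C = (1-|2L-1|)×S = (1-|-0.64|)×0.53 = 0.1908
H' = H/60 = 33/60 ≈ 0.5500; X = C×(1-|H' mod 2 - 1|) = 0.10494
m = L - C/2 = 0.18 - 0.0954 = 0.0846
Sector ⌊H'⌋ = 0 → (R',G',B') = (0.1908, 0.10494, 0.0)
RGB = ((R'+m)×255, (G'+m)×255, (B'+m)×255) = (70.227, 48.3327, 21.573)
Round half up → RGB(70, 48, 22)


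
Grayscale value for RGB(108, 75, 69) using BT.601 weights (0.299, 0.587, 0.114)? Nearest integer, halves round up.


Gray = 0.299×R + 0.587×G + 0.114×B
Gray = 0.299×108 + 0.587×75 + 0.114×69
Gray = 32.292 + 44.025 + 7.866
Gray = 84.183 → round half up → 84
Gray = 84


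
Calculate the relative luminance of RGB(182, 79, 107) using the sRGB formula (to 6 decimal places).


Linearize each channel (sRGB transfer function): c = v/255; c_lin = c/12.92 if c ≤ 0.04045, else ((c+0.055)/1.055)^2.4
  R: 182/255 ≈ 0.713725 > 0.04045 → ((0.713725+0.055)/1.055)^2.4 ≈ 0.467784
  G: 79/255 ≈ 0.309804 > 0.04045 → ((0.309804+0.055)/1.055)^2.4 ≈ 0.078187
  B: 107/255 ≈ 0.419608 > 0.04045 → ((0.419608+0.055)/1.055)^2.4 ≈ 0.147027
R_lin = 0.467784, G_lin = 0.078187, B_lin = 0.147027
L = 0.2126×R + 0.7152×G + 0.0722×B
L = 0.2126×0.467784 + 0.7152×0.078187 + 0.0722×0.147027
L ≈ 0.165986


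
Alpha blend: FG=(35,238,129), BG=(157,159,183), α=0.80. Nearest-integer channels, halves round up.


C = α×F + (1-α)×B, with 1-α = 0.20
R: 0.80×35 + 0.20×157 = 28.00 + 31.40 = 59.40 → 59
G: 0.80×238 + 0.20×159 = 190.40 + 31.80 = 222.20 → 222
B: 0.80×129 + 0.20×183 = 103.20 + 36.60 = 139.80 → 140
= RGB(59, 222, 140)


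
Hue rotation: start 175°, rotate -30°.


New hue = (H + rotation) mod 360
New hue = (175 -30) mod 360
= 145 mod 360
= 145°


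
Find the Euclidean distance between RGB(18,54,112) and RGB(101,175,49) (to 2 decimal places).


d = √[(R₁-R₂)² + (G₁-G₂)² + (B₁-B₂)²]
d = √[(18-101)² + (54-175)² + (112-49)²]
d = √[6889 + 14641 + 3969]
d = √25499
d ≈ 159.68


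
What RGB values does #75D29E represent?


75 → 117 (R)
D2 → 210 (G)
9E → 158 (B)
= RGB(117, 210, 158)


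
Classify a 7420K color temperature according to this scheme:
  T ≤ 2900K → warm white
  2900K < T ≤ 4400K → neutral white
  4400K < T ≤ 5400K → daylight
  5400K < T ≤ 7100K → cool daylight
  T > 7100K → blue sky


Temperature: 7420K
7420K > 7100K → blue sky
Classification: blue sky


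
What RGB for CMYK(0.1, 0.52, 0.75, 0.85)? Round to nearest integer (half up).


R = 255 × (1-C) × (1-K) = 255 × 0.90 × 0.15 = 34.425 → 34
G = 255 × (1-M) × (1-K) = 255 × 0.48 × 0.15 = 18.36 → 18
B = 255 × (1-Y) × (1-K) = 255 × 0.25 × 0.15 = 9.5625 → 10
= RGB(34, 18, 10)


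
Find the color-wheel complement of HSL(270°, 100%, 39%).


Complement = opposite side of color wheel = hue + 180°
H' = (270 + 180) mod 360 = 90°
S and L unchanged.
= HSL(90°, 100%, 39%)


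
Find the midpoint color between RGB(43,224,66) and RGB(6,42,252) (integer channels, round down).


Midpoint: each channel = ⌊(C₁+C₂)/2⌋
R: ⌊(43+6)/2⌋ = 24
G: ⌊(224+42)/2⌋ = 133
B: ⌊(66+252)/2⌋ = 159
= RGB(24, 133, 159)


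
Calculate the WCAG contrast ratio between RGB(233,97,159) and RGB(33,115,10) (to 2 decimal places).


Linearize each sRGB channel c=v/255: c/12.92 if c ≤ 0.04045 else ((c+0.055)/1.055)^2.4
L = 0.2126×R_lin + 0.7152×G_lin + 0.0722×B_lin
Color 1 (233,97,159):
  R=233: 233/255≈0.9137 > 0.04045 → ((0.9137+0.055)/1.055)^2.4 ≈ 0.81485
  G=97: 97/255≈0.3804 > 0.04045 → ((0.3804+0.055)/1.055)^2.4 ≈ 0.11954
  B=159: 159/255≈0.6235 > 0.04045 → ((0.6235+0.055)/1.055)^2.4 ≈ 0.34670
  L1 = 0.2126×0.81485 + 0.7152×0.11954 + 0.0722×0.34670 ≈ 0.28376
Color 2 (33,115,10):
  R=33: 33/255≈0.1294 > 0.04045 → ((0.1294+0.055)/1.055)^2.4 ≈ 0.01521
  G=115: 115/255≈0.4510 > 0.04045 → ((0.4510+0.055)/1.055)^2.4 ≈ 0.17144
  B=10: 10/255≈0.0392 ≤ 0.04045 → 0.0392/12.92 ≈ 0.00304
  L2 = 0.2126×0.01521 + 0.7152×0.17144 + 0.0722×0.00304 ≈ 0.12607
Lighter = 0.28376, Darker = 0.12607
Ratio = (L_lighter + 0.05) / (L_darker + 0.05)
Ratio = (0.28376 + 0.05) / (0.12607 + 0.05) = 0.33376 / 0.17607 ≈ 1.8957
Ratio ≈ 1.90:1


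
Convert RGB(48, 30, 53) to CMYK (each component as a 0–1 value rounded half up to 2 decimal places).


R'=48/255≈0.1882, G'=30/255≈0.1176, B'=53/255≈0.2078
K = 1 - max(R',G',B') = 1 - 53/255 = 202/255 = 0.79215… → 0.79
(1-R'-K)/(1-K) simplifies to (max-R)/max with max = 53:
C = (53-48)/53 = 5/53 = 0.09433… → 0.09
M = (53-30)/53 = 23/53 = 0.43396… → 0.43
Y = (53-53)/53 = 0/53 = 0 → 0.00
= CMYK(0.09, 0.43, 0.00, 0.79)


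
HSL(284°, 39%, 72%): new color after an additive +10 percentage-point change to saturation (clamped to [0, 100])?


Original S = 39%
Adjustment = +10 percentage points
New S = 39 + (10) = 49
Clamp to [0, 100] → 49
= HSL(284°, 49%, 72%)


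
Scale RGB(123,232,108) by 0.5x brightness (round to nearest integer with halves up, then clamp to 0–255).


Multiply each channel by 0.5, round half up, clamp to [0, 255]
R: 123×0.5 = 61.5 → round → 62
G: 232×0.5 = 116
B: 108×0.5 = 54
= RGB(62, 116, 54)


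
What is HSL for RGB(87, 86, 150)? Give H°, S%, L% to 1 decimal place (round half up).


Normalize: R'=87/255≈0.3412, G'=86/255≈0.3373, B'=150/255≈0.5882
Max=150/255, Min=86/255, Δ=Max-Min=64/255
L = (Max+Min)/2 = (150+86)/510 = 236/510 = 0.46274… → L = 46.3%
L ≤ 0.5 → S = Δ/(Max+Min) = 64/(150+86) = 64/236 = 0.27118… → S = 27.1%
(the 1/255 factors cancel in S and H, so raw channel differences can be used)
Max is B' → H = 60 × ((R-G)/Δ + 4) = 60 × ((87-86)/64 + 4)
  1/64 + 4 = 0.0156… + 4 = 4.0156…
  H = 60 × 4.0156… = 240.937…° → H = 240.9°
= HSL(240.9°, 27.1%, 46.3%)


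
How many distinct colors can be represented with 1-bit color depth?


Colors = 2^bits = 2^1
= 2 colors


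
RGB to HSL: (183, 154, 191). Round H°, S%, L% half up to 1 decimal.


Normalize: R'=183/255≈0.7176, G'=154/255≈0.6039, B'=191/255≈0.7490
Max=191/255, Min=154/255, Δ=Max-Min=37/255
L = (Max+Min)/2 = (191+154)/510 = 345/510 = 0.67647… → L = 67.6%
L > 0.5 → S = Δ/(2-Max-Min) = 37/(510-191-154) = 37/165 = 0.22424… → S = 22.4%
(the 1/255 factors cancel in S and H, so raw channel differences can be used)
Max is B' → H = 60 × ((R-G)/Δ + 4) = 60 × ((183-154)/37 + 4)
  29/37 + 4 = 0.7837… + 4 = 4.7837…
  H = 60 × 4.7837… = 287.027…° → H = 287.0°
= HSL(287.0°, 22.4%, 67.6%)


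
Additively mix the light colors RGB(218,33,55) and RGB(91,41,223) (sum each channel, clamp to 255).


Additive: each channel = min(255, C₁+C₂)
R: 218+91 = 309 → 255
G: 33+41 = 74 → 74
B: 55+223 = 278 → 255
= RGB(255, 74, 255)


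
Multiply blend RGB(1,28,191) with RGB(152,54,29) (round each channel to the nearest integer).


Multiply: C = A×B/255, rounded to nearest integer
R: 1×152/255 = 152/255 ≈ 0.596 → 1
G: 28×54/255 = 1512/255 ≈ 5.929 → 6
B: 191×29/255 = 5539/255 ≈ 21.722 → 22
= RGB(1, 6, 22)


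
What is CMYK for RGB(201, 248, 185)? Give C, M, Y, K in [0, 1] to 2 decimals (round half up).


R'=201/255≈0.7882, G'=248/255≈0.9725, B'=185/255≈0.7255
K = 1 - max(R',G',B') = 1 - 248/255 = 7/255 = 0.02745… → 0.03
(1-R'-K)/(1-K) simplifies to (max-R)/max with max = 248:
C = (248-201)/248 = 47/248 = 0.18951… → 0.19
M = (248-248)/248 = 0/248 = 0 → 0.00
Y = (248-185)/248 = 63/248 = 0.25403… → 0.25
= CMYK(0.19, 0.00, 0.25, 0.03)


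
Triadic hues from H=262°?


Triadic: equally spaced at 120° intervals
H1 = 262°
H2 = (262 + 120) mod 360 = 22°
H3 = (262 + 240) mod 360 = 142°
Triadic = 262°, 22°, 142°


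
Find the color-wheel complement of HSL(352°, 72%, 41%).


Complement = opposite side of color wheel = hue + 180°
H' = (352 + 180) mod 360 = 172°
S and L unchanged.
= HSL(172°, 72%, 41%)


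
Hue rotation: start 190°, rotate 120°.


New hue = (H + rotation) mod 360
New hue = (190 + 120) mod 360
= 310 mod 360
= 310°


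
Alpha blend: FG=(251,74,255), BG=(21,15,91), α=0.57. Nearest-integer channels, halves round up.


C = α×F + (1-α)×B, with 1-α = 0.43
R: 0.57×251 + 0.43×21 = 143.07 + 9.03 = 152.10 → 152
G: 0.57×74 + 0.43×15 = 42.18 + 6.45 = 48.63 → 49
B: 0.57×255 + 0.43×91 = 145.35 + 39.13 = 184.48 → 184
= RGB(152, 49, 184)


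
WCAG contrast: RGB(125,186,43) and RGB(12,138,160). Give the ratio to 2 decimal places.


Linearize each sRGB channel c=v/255: c/12.92 if c ≤ 0.04045 else ((c+0.055)/1.055)^2.4
L = 0.2126×R_lin + 0.7152×G_lin + 0.0722×B_lin
Color 1 (125,186,43):
  R=125: 125/255≈0.4902 > 0.04045 → ((0.4902+0.055)/1.055)^2.4 ≈ 0.20508
  G=186: 186/255≈0.7294 > 0.04045 → ((0.7294+0.055)/1.055)^2.4 ≈ 0.49102
  B=43: 43/255≈0.1686 > 0.04045 → ((0.1686+0.055)/1.055)^2.4 ≈ 0.02416
  L1 = 0.2126×0.20508 + 0.7152×0.49102 + 0.0722×0.02416 ≈ 0.39652
Color 2 (12,138,160):
  R=12: 12/255≈0.0471 > 0.04045 → ((0.0471+0.055)/1.055)^2.4 ≈ 0.00368
  G=138: 138/255≈0.5412 > 0.04045 → ((0.5412+0.055)/1.055)^2.4 ≈ 0.25415
  B=160: 160/255≈0.6275 > 0.04045 → ((0.6275+0.055)/1.055)^2.4 ≈ 0.35153
  L2 = 0.2126×0.00368 + 0.7152×0.25415 + 0.0722×0.35153 ≈ 0.20793
Lighter = 0.39652, Darker = 0.20793
Ratio = (L_lighter + 0.05) / (L_darker + 0.05)
Ratio = (0.39652 + 0.05) / (0.20793 + 0.05) = 0.44652 / 0.25793 ≈ 1.7312
Ratio ≈ 1.73:1


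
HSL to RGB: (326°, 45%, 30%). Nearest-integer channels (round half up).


H=326°, S=0.45, L=0.30
C = (1-|2L-1|)×S = (1-|-0.40|)×0.45 = 0.27
H' = H/60 = 326/60 ≈ 5.4333; X = C×(1-|H' mod 2 - 1|) = 0.153
m = L - C/2 = 0.30 - 0.135 = 0.165
Sector ⌊H'⌋ = 5 → (R',G',B') = (0.27, 0.0, 0.153)
RGB = ((R'+m)×255, (G'+m)×255, (B'+m)×255) = (110.925, 42.075, 81.09)
Round half up → RGB(111, 42, 81)


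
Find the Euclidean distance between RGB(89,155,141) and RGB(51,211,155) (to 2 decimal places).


d = √[(R₁-R₂)² + (G₁-G₂)² + (B₁-B₂)²]
d = √[(89-51)² + (155-211)² + (141-155)²]
d = √[1444 + 3136 + 196]
d = √4776
d ≈ 69.11


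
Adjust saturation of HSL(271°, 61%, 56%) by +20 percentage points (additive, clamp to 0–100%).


Original S = 61%
Adjustment = +20 percentage points
New S = 61 + (20) = 81
Clamp to [0, 100] → 81
= HSL(271°, 81%, 56%)


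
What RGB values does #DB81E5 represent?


DB → 219 (R)
81 → 129 (G)
E5 → 229 (B)
= RGB(219, 129, 229)


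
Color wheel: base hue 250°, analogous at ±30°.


Base hue: 250°
Left analog: (250 - 30) mod 360 = 220°
Right analog: (250 + 30) mod 360 = 280°
Analogous hues = 220° and 280°


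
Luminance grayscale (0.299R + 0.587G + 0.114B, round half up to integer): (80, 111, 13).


Gray = 0.299×R + 0.587×G + 0.114×B
Gray = 0.299×80 + 0.587×111 + 0.114×13
Gray = 23.920 + 65.157 + 1.482
Gray = 90.559 → round half up → 91
Gray = 91


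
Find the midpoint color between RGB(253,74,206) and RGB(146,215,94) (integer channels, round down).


Midpoint: each channel = ⌊(C₁+C₂)/2⌋
R: ⌊(253+146)/2⌋ = 199
G: ⌊(74+215)/2⌋ = 144
B: ⌊(206+94)/2⌋ = 150
= RGB(199, 144, 150)


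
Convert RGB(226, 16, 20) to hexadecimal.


R = 226 → E2 (hex)
G = 16 → 10 (hex)
B = 20 → 14 (hex)
Hex = #E21014


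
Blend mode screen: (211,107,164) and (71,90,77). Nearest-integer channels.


Screen: C = 255 - (255-A)×(255-B)/255, rounded to nearest integer
R: 255 - (255-211)×(255-71)/255 = 255 - 8096/255 ≈ 255 - 31.749 = 223.251 → 223
G: 255 - (255-107)×(255-90)/255 = 255 - 24420/255 ≈ 255 - 95.765 = 159.235 → 159
B: 255 - (255-164)×(255-77)/255 = 255 - 16198/255 ≈ 255 - 63.522 = 191.478 → 191
= RGB(223, 159, 191)


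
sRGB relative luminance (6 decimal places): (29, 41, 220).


Linearize each channel (sRGB transfer function): c = v/255; c_lin = c/12.92 if c ≤ 0.04045, else ((c+0.055)/1.055)^2.4
  R: 29/255 ≈ 0.113725 > 0.04045 → ((0.113725+0.055)/1.055)^2.4 ≈ 0.012286
  G: 41/255 ≈ 0.160784 > 0.04045 → ((0.160784+0.055)/1.055)^2.4 ≈ 0.022174
  B: 220/255 ≈ 0.862745 > 0.04045 → ((0.862745+0.055)/1.055)^2.4 ≈ 0.715694
R_lin = 0.012286, G_lin = 0.022174, B_lin = 0.715694
L = 0.2126×R + 0.7152×G + 0.0722×B
L = 0.2126×0.012286 + 0.7152×0.022174 + 0.0722×0.715694
L ≈ 0.070144


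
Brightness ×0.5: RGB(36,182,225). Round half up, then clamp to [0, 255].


Multiply each channel by 0.5, round half up, clamp to [0, 255]
R: 36×0.5 = 18
G: 182×0.5 = 91
B: 225×0.5 = 112.5 → round → 113
= RGB(18, 91, 113)


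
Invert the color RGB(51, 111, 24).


Invert: (255-R, 255-G, 255-B)
R: 255-51 = 204
G: 255-111 = 144
B: 255-24 = 231
= RGB(204, 144, 231)


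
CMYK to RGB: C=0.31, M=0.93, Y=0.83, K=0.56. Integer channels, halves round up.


R = 255 × (1-C) × (1-K) = 255 × 0.69 × 0.44 = 77.418 → 77
G = 255 × (1-M) × (1-K) = 255 × 0.07 × 0.44 = 7.854 → 8
B = 255 × (1-Y) × (1-K) = 255 × 0.17 × 0.44 = 19.074 → 19
= RGB(77, 8, 19)


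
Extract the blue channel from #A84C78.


Color: #A84C78
R = A8 = 168
G = 4C = 76
B = 78 = 120
Blue = 120


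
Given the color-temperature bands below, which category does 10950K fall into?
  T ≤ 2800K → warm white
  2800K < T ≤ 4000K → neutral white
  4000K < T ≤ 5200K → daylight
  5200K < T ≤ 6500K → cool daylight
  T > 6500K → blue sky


Temperature: 10950K
10950K > 6500K → blue sky
Classification: blue sky


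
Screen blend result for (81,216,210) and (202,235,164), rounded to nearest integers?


Screen: C = 255 - (255-A)×(255-B)/255, rounded to nearest integer
R: 255 - (255-81)×(255-202)/255 = 255 - 9222/255 ≈ 255 - 36.165 = 218.835 → 219
G: 255 - (255-216)×(255-235)/255 = 255 - 780/255 ≈ 255 - 3.059 = 251.941 → 252
B: 255 - (255-210)×(255-164)/255 = 255 - 4095/255 ≈ 255 - 16.059 = 238.941 → 239
= RGB(219, 252, 239)


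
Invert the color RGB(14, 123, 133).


Invert: (255-R, 255-G, 255-B)
R: 255-14 = 241
G: 255-123 = 132
B: 255-133 = 122
= RGB(241, 132, 122)


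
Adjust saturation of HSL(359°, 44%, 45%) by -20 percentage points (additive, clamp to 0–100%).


Original S = 44%
Adjustment = -20 percentage points
New S = 44 + (-20) = 24
Clamp to [0, 100] → 24
= HSL(359°, 24%, 45%)


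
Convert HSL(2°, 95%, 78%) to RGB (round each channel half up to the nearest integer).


H=2°, S=0.95, L=0.78
C = (1-|2L-1|)×S = (1-|0.56|)×0.95 = 0.418
H' = H/60 = 2/60 ≈ 0.0333; X = C×(1-|H' mod 2 - 1|) ≈ 0.0139
m = L - C/2 = 0.78 - 0.209 = 0.571
Sector ⌊H'⌋ = 0 → (R',G',B') = (0.418, ≈0.0139, 0.0)
RGB = ((R'+m)×255, (G'+m)×255, (B'+m)×255) = (252.195, 149.158, 145.605)
Round half up → RGB(252, 149, 146)


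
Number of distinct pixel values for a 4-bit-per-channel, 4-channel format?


Total bits = 4 bits/channel × 4 channels = 16 bits
Distinct pixel values = 2^16
= 65,536 pixel values


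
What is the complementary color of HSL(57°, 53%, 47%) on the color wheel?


Complement = opposite side of color wheel = hue + 180°
H' = (57 + 180) mod 360 = 237°
S and L unchanged.
= HSL(237°, 53%, 47%)


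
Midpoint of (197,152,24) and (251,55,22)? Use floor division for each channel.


Midpoint: each channel = ⌊(C₁+C₂)/2⌋
R: ⌊(197+251)/2⌋ = 224
G: ⌊(152+55)/2⌋ = 103
B: ⌊(24+22)/2⌋ = 23
= RGB(224, 103, 23)


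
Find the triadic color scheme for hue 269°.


Triadic: equally spaced at 120° intervals
H1 = 269°
H2 = (269 + 120) mod 360 = 29°
H3 = (269 + 240) mod 360 = 149°
Triadic = 269°, 29°, 149°


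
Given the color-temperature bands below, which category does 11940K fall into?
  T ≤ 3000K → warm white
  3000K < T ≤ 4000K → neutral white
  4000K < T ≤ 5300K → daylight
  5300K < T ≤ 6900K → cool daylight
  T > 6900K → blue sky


Temperature: 11940K
11940K > 6900K → blue sky
Classification: blue sky


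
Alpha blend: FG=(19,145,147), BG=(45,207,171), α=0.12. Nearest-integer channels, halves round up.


C = α×F + (1-α)×B, with 1-α = 0.88
R: 0.12×19 + 0.88×45 = 2.28 + 39.60 = 41.88 → 42
G: 0.12×145 + 0.88×207 = 17.40 + 182.16 = 199.56 → 200
B: 0.12×147 + 0.88×171 = 17.64 + 150.48 = 168.12 → 168
= RGB(42, 200, 168)


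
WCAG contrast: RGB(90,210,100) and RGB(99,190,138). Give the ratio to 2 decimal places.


Linearize each sRGB channel c=v/255: c/12.92 if c ≤ 0.04045 else ((c+0.055)/1.055)^2.4
L = 0.2126×R_lin + 0.7152×G_lin + 0.0722×B_lin
Color 1 (90,210,100):
  R=90: 90/255≈0.3529 > 0.04045 → ((0.3529+0.055)/1.055)^2.4 ≈ 0.10224
  G=210: 210/255≈0.8235 > 0.04045 → ((0.8235+0.055)/1.055)^2.4 ≈ 0.64448
  B=100: 100/255≈0.3922 > 0.04045 → ((0.3922+0.055)/1.055)^2.4 ≈ 0.12744
  L1 = 0.2126×0.10224 + 0.7152×0.64448 + 0.0722×0.12744 ≈ 0.49187
Color 2 (99,190,138):
  R=99: 99/255≈0.3882 > 0.04045 → ((0.3882+0.055)/1.055)^2.4 ≈ 0.12477
  G=190: 190/255≈0.7451 > 0.04045 → ((0.7451+0.055)/1.055)^2.4 ≈ 0.51492
  B=138: 138/255≈0.5412 > 0.04045 → ((0.5412+0.055)/1.055)^2.4 ≈ 0.25415
  L2 = 0.2126×0.12477 + 0.7152×0.51492 + 0.0722×0.25415 ≈ 0.41315
Lighter = 0.49187, Darker = 0.41315
Ratio = (L_lighter + 0.05) / (L_darker + 0.05)
Ratio = (0.49187 + 0.05) / (0.41315 + 0.05) = 0.54187 / 0.46315 ≈ 1.1700
Ratio ≈ 1.17:1


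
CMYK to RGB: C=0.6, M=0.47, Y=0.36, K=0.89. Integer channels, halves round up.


R = 255 × (1-C) × (1-K) = 255 × 0.40 × 0.11 = 11.22 → 11
G = 255 × (1-M) × (1-K) = 255 × 0.53 × 0.11 = 14.8665 → 15
B = 255 × (1-Y) × (1-K) = 255 × 0.64 × 0.11 = 17.952 → 18
= RGB(11, 15, 18)


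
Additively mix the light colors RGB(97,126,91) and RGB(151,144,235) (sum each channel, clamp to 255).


Additive: each channel = min(255, C₁+C₂)
R: 97+151 = 248 → 248
G: 126+144 = 270 → 255
B: 91+235 = 326 → 255
= RGB(248, 255, 255)


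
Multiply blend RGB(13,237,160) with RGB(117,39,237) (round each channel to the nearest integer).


Multiply: C = A×B/255, rounded to nearest integer
R: 13×117/255 = 1521/255 ≈ 5.965 → 6
G: 237×39/255 = 9243/255 ≈ 36.247 → 36
B: 160×237/255 = 37920/255 ≈ 148.706 → 149
= RGB(6, 36, 149)


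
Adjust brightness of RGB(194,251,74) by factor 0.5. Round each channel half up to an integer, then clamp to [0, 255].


Multiply each channel by 0.5, round half up, clamp to [0, 255]
R: 194×0.5 = 97
G: 251×0.5 = 125.5 → round → 126
B: 74×0.5 = 37
= RGB(97, 126, 37)


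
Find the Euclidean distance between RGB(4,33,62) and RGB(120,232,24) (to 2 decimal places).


d = √[(R₁-R₂)² + (G₁-G₂)² + (B₁-B₂)²]
d = √[(4-120)² + (33-232)² + (62-24)²]
d = √[13456 + 39601 + 1444]
d = √54501
d ≈ 233.45


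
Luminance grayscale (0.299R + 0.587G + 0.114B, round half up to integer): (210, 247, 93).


Gray = 0.299×R + 0.587×G + 0.114×B
Gray = 0.299×210 + 0.587×247 + 0.114×93
Gray = 62.790 + 144.989 + 10.602
Gray = 218.381 → round half up → 218
Gray = 218


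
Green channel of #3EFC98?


Color: #3EFC98
R = 3E = 62
G = FC = 252
B = 98 = 152
Green = 252


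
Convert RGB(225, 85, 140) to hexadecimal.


R = 225 → E1 (hex)
G = 85 → 55 (hex)
B = 140 → 8C (hex)
Hex = #E1558C


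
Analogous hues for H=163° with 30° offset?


Base hue: 163°
Left analog: (163 - 30) mod 360 = 133°
Right analog: (163 + 30) mod 360 = 193°
Analogous hues = 133° and 193°


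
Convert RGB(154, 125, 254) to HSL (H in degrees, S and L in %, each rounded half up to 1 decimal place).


Normalize: R'=154/255≈0.6039, G'=125/255≈0.4902, B'=254/255≈0.9961
Max=254/255, Min=125/255, Δ=Max-Min=129/255
L = (Max+Min)/2 = (254+125)/510 = 379/510 = 0.74313… → L = 74.3%
L > 0.5 → S = Δ/(2-Max-Min) = 129/(510-254-125) = 129/131 = 0.98473… → S = 98.5%
(the 1/255 factors cancel in S and H, so raw channel differences can be used)
Max is B' → H = 60 × ((R-G)/Δ + 4) = 60 × ((154-125)/129 + 4)
  29/129 + 4 = 0.2248… + 4 = 4.2248…
  H = 60 × 4.2248… = 253.488…° → H = 253.5°
= HSL(253.5°, 98.5%, 74.3%)


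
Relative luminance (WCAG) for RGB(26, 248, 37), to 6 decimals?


Linearize each channel (sRGB transfer function): c = v/255; c_lin = c/12.92 if c ≤ 0.04045, else ((c+0.055)/1.055)^2.4
  R: 26/255 ≈ 0.101961 > 0.04045 → ((0.101961+0.055)/1.055)^2.4 ≈ 0.010330
  G: 248/255 ≈ 0.972549 > 0.04045 → ((0.972549+0.055)/1.055)^2.4 ≈ 0.938686
  B: 37/255 ≈ 0.145098 > 0.04045 → ((0.145098+0.055)/1.055)^2.4 ≈ 0.018500
R_lin = 0.010330, G_lin = 0.938686, B_lin = 0.018500
L = 0.2126×R + 0.7152×G + 0.0722×B
L = 0.2126×0.010330 + 0.7152×0.938686 + 0.0722×0.018500
L ≈ 0.674880


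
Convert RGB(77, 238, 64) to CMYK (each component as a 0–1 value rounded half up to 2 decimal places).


R'=77/255≈0.3020, G'=238/255≈0.9333, B'=64/255≈0.2510
K = 1 - max(R',G',B') = 1 - 238/255 = 17/255 = 0.06666… → 0.07
(1-R'-K)/(1-K) simplifies to (max-R)/max with max = 238:
C = (238-77)/238 = 161/238 = 0.67647… → 0.68
M = (238-238)/238 = 0/238 = 0 → 0.00
Y = (238-64)/238 = 174/238 = 0.73109… → 0.73
= CMYK(0.68, 0.00, 0.73, 0.07)


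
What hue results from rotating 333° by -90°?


New hue = (H + rotation) mod 360
New hue = (333 -90) mod 360
= 243 mod 360
= 243°


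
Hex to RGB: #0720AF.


07 → 7 (R)
20 → 32 (G)
AF → 175 (B)
= RGB(7, 32, 175)


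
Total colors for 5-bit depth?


Colors = 2^bits = 2^5
= 32 colors


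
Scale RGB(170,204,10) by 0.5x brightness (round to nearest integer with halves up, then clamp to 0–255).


Multiply each channel by 0.5, round half up, clamp to [0, 255]
R: 170×0.5 = 85
G: 204×0.5 = 102
B: 10×0.5 = 5
= RGB(85, 102, 5)


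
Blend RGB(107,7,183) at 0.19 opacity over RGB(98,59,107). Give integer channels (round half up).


C = α×F + (1-α)×B, with 1-α = 0.81
R: 0.19×107 + 0.81×98 = 20.33 + 79.38 = 99.71 → 100
G: 0.19×7 + 0.81×59 = 1.33 + 47.79 = 49.12 → 49
B: 0.19×183 + 0.81×107 = 34.77 + 86.67 = 121.44 → 121
= RGB(100, 49, 121)


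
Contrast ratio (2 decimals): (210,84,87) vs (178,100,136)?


Linearize each sRGB channel c=v/255: c/12.92 if c ≤ 0.04045 else ((c+0.055)/1.055)^2.4
L = 0.2126×R_lin + 0.7152×G_lin + 0.0722×B_lin
Color 1 (210,84,87):
  R=210: 210/255≈0.8235 > 0.04045 → ((0.8235+0.055)/1.055)^2.4 ≈ 0.64448
  G=84: 84/255≈0.3294 > 0.04045 → ((0.3294+0.055)/1.055)^2.4 ≈ 0.08866
  B=87: 87/255≈0.3412 > 0.04045 → ((0.3412+0.055)/1.055)^2.4 ≈ 0.09531
  L1 = 0.2126×0.64448 + 0.7152×0.08866 + 0.0722×0.09531 ≈ 0.20730
Color 2 (178,100,136):
  R=178: 178/255≈0.6980 > 0.04045 → ((0.6980+0.055)/1.055)^2.4 ≈ 0.44520
  G=100: 100/255≈0.3922 > 0.04045 → ((0.3922+0.055)/1.055)^2.4 ≈ 0.12744
  B=136: 136/255≈0.5333 > 0.04045 → ((0.5333+0.055)/1.055)^2.4 ≈ 0.24620
  L2 = 0.2126×0.44520 + 0.7152×0.12744 + 0.0722×0.24620 ≈ 0.20357
Lighter = 0.20730, Darker = 0.20357
Ratio = (L_lighter + 0.05) / (L_darker + 0.05)
Ratio = (0.20730 + 0.05) / (0.20357 + 0.05) = 0.25730 / 0.25357 ≈ 1.0147
Ratio ≈ 1.01:1


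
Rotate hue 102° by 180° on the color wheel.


New hue = (H + rotation) mod 360
New hue = (102 + 180) mod 360
= 282 mod 360
= 282°


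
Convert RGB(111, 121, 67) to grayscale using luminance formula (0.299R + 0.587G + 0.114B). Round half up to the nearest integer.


Gray = 0.299×R + 0.587×G + 0.114×B
Gray = 0.299×111 + 0.587×121 + 0.114×67
Gray = 33.189 + 71.027 + 7.638
Gray = 111.854 → round half up → 112
Gray = 112


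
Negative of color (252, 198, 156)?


Invert: (255-R, 255-G, 255-B)
R: 255-252 = 3
G: 255-198 = 57
B: 255-156 = 99
= RGB(3, 57, 99)


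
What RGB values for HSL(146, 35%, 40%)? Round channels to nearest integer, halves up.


H=146°, S=0.35, L=0.40
C = (1-|2L-1|)×S = (1-|-0.20|)×0.35 = 0.28
H' = H/60 = 146/60 ≈ 2.4333; X = C×(1-|H' mod 2 - 1|) ≈ 0.1213
m = L - C/2 = 0.40 - 0.14 = 0.26
Sector ⌊H'⌋ = 2 → (R',G',B') = (0.0, 0.28, ≈0.1213)
RGB = ((R'+m)×255, (G'+m)×255, (B'+m)×255) = (66.3, 137.7, 97.24)
Round half up → RGB(66, 138, 97)


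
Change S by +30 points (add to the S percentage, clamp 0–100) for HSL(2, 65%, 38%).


Original S = 65%
Adjustment = +30 percentage points
New S = 65 + (30) = 95
Clamp to [0, 100] → 95
= HSL(2°, 95%, 38%)


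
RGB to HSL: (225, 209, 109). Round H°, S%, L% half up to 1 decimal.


Normalize: R'=225/255≈0.8824, G'=209/255≈0.8196, B'=109/255≈0.4275
Max=225/255, Min=109/255, Δ=Max-Min=116/255
L = (Max+Min)/2 = (225+109)/510 = 334/510 = 0.65490… → L = 65.5%
L > 0.5 → S = Δ/(2-Max-Min) = 116/(510-225-109) = 116/176 = 0.65909… → S = 65.9%
(the 1/255 factors cancel in S and H, so raw channel differences can be used)
Max is R' → H = 60 × (((G-B)/Δ) mod 6) = 60 × (((209-109)/116) mod 6)
  100/116 = 0.8620…
  H = 60 × 0.8620… = 51.724…° → H = 51.7°
= HSL(51.7°, 65.9%, 65.5%)


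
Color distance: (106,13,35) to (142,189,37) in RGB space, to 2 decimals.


d = √[(R₁-R₂)² + (G₁-G₂)² + (B₁-B₂)²]
d = √[(106-142)² + (13-189)² + (35-37)²]
d = √[1296 + 30976 + 4]
d = √32276
d ≈ 179.66


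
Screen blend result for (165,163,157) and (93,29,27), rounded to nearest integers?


Screen: C = 255 - (255-A)×(255-B)/255, rounded to nearest integer
R: 255 - (255-165)×(255-93)/255 = 255 - 14580/255 ≈ 255 - 57.176 = 197.824 → 198
G: 255 - (255-163)×(255-29)/255 = 255 - 20792/255 ≈ 255 - 81.537 = 173.463 → 173
B: 255 - (255-157)×(255-27)/255 = 255 - 22344/255 ≈ 255 - 87.624 = 167.376 → 167
= RGB(198, 173, 167)


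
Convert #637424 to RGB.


63 → 99 (R)
74 → 116 (G)
24 → 36 (B)
= RGB(99, 116, 36)


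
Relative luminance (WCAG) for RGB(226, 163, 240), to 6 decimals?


Linearize each channel (sRGB transfer function): c = v/255; c_lin = c/12.92 if c ≤ 0.04045, else ((c+0.055)/1.055)^2.4
  R: 226/255 ≈ 0.886275 > 0.04045 → ((0.886275+0.055)/1.055)^2.4 ≈ 0.760525
  G: 163/255 ≈ 0.639216 > 0.04045 → ((0.639216+0.055)/1.055)^2.4 ≈ 0.366253
  B: 240/255 ≈ 0.941176 > 0.04045 → ((0.941176+0.055)/1.055)^2.4 ≈ 0.871367
R_lin = 0.760525, G_lin = 0.366253, B_lin = 0.871367
L = 0.2126×R + 0.7152×G + 0.0722×B
L = 0.2126×0.760525 + 0.7152×0.366253 + 0.0722×0.871367
L ≈ 0.486544


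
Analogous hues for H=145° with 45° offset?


Base hue: 145°
Left analog: (145 - 45) mod 360 = 100°
Right analog: (145 + 45) mod 360 = 190°
Analogous hues = 100° and 190°


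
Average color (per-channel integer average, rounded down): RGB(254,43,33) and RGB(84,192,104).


Midpoint: each channel = ⌊(C₁+C₂)/2⌋
R: ⌊(254+84)/2⌋ = 169
G: ⌊(43+192)/2⌋ = 117
B: ⌊(33+104)/2⌋ = 68
= RGB(169, 117, 68)


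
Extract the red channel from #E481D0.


Color: #E481D0
R = E4 = 228
G = 81 = 129
B = D0 = 208
Red = 228


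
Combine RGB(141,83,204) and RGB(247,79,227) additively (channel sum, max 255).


Additive: each channel = min(255, C₁+C₂)
R: 141+247 = 388 → 255
G: 83+79 = 162 → 162
B: 204+227 = 431 → 255
= RGB(255, 162, 255)


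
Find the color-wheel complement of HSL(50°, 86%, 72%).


Complement = opposite side of color wheel = hue + 180°
H' = (50 + 180) mod 360 = 230°
S and L unchanged.
= HSL(230°, 86%, 72%)


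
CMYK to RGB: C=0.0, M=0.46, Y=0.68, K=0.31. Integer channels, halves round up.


R = 255 × (1-C) × (1-K) = 255 × 1.00 × 0.69 = 175.95 → 176
G = 255 × (1-M) × (1-K) = 255 × 0.54 × 0.69 = 95.013 → 95
B = 255 × (1-Y) × (1-K) = 255 × 0.32 × 0.69 = 56.304 → 56
= RGB(176, 95, 56)


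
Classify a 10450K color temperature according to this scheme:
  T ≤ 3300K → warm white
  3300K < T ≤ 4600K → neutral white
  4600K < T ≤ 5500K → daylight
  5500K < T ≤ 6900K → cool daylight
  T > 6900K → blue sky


Temperature: 10450K
10450K > 6900K → blue sky
Classification: blue sky


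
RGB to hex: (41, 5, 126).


R = 41 → 29 (hex)
G = 5 → 05 (hex)
B = 126 → 7E (hex)
Hex = #29057E


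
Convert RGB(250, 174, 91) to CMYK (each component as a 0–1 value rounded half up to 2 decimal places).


R'=250/255≈0.9804, G'=174/255≈0.6824, B'=91/255≈0.3569
K = 1 - max(R',G',B') = 1 - 250/255 = 5/255 = 0.01960… → 0.02
(1-R'-K)/(1-K) simplifies to (max-R)/max with max = 250:
C = (250-250)/250 = 0/250 = 0 → 0.00
M = (250-174)/250 = 76/250 = 0.304 → 0.30
Y = (250-91)/250 = 159/250 = 0.636 → 0.64
= CMYK(0.00, 0.30, 0.64, 0.02)


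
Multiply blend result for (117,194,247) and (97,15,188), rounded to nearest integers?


Multiply: C = A×B/255, rounded to nearest integer
R: 117×97/255 = 11349/255 ≈ 44.506 → 45
G: 194×15/255 = 2910/255 ≈ 11.412 → 11
B: 247×188/255 = 46436/255 ≈ 182.102 → 182
= RGB(45, 11, 182)


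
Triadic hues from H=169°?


Triadic: equally spaced at 120° intervals
H1 = 169°
H2 = (169 + 120) mod 360 = 289°
H3 = (169 + 240) mod 360 = 49°
Triadic = 169°, 289°, 49°


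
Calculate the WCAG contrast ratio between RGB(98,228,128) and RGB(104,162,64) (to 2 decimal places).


Linearize each sRGB channel c=v/255: c/12.92 if c ≤ 0.04045 else ((c+0.055)/1.055)^2.4
L = 0.2126×R_lin + 0.7152×G_lin + 0.0722×B_lin
Color 1 (98,228,128):
  R=98: 98/255≈0.3843 > 0.04045 → ((0.3843+0.055)/1.055)^2.4 ≈ 0.12214
  G=228: 228/255≈0.8941 > 0.04045 → ((0.8941+0.055)/1.055)^2.4 ≈ 0.77582
  B=128: 128/255≈0.5020 > 0.04045 → ((0.5020+0.055)/1.055)^2.4 ≈ 0.21586
  L1 = 0.2126×0.12214 + 0.7152×0.77582 + 0.0722×0.21586 ≈ 0.59642
Color 2 (104,162,64):
  R=104: 104/255≈0.4078 > 0.04045 → ((0.4078+0.055)/1.055)^2.4 ≈ 0.13843
  G=162: 162/255≈0.6353 > 0.04045 → ((0.6353+0.055)/1.055)^2.4 ≈ 0.36131
  B=64: 64/255≈0.2510 > 0.04045 → ((0.2510+0.055)/1.055)^2.4 ≈ 0.05127
  L2 = 0.2126×0.13843 + 0.7152×0.36131 + 0.0722×0.05127 ≈ 0.29154
Lighter = 0.59642, Darker = 0.29154
Ratio = (L_lighter + 0.05) / (L_darker + 0.05)
Ratio = (0.59642 + 0.05) / (0.29154 + 0.05) = 0.64642 / 0.34154 ≈ 1.8927
Ratio ≈ 1.89:1


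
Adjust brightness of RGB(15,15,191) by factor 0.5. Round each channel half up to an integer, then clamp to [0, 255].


Multiply each channel by 0.5, round half up, clamp to [0, 255]
R: 15×0.5 = 7.5 → round → 8
G: 15×0.5 = 7.5 → round → 8
B: 191×0.5 = 95.5 → round → 96
= RGB(8, 8, 96)


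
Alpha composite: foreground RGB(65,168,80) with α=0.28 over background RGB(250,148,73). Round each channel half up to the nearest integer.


C = α×F + (1-α)×B, with 1-α = 0.72
R: 0.28×65 + 0.72×250 = 18.20 + 180.00 = 198.20 → 198
G: 0.28×168 + 0.72×148 = 47.04 + 106.56 = 153.60 → 154
B: 0.28×80 + 0.72×73 = 22.40 + 52.56 = 74.96 → 75
= RGB(198, 154, 75)


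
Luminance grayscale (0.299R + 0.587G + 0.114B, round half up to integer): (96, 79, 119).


Gray = 0.299×R + 0.587×G + 0.114×B
Gray = 0.299×96 + 0.587×79 + 0.114×119
Gray = 28.704 + 46.373 + 13.566
Gray = 88.643 → round half up → 89
Gray = 89


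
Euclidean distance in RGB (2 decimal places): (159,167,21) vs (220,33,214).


d = √[(R₁-R₂)² + (G₁-G₂)² + (B₁-B₂)²]
d = √[(159-220)² + (167-33)² + (21-214)²]
d = √[3721 + 17956 + 37249]
d = √58926
d ≈ 242.75


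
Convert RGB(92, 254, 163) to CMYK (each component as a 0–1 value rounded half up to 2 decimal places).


R'=92/255≈0.3608, G'=254/255≈0.9961, B'=163/255≈0.6392
K = 1 - max(R',G',B') = 1 - 254/255 = 1/255 = 0.00392… → 0.00
(1-R'-K)/(1-K) simplifies to (max-R)/max with max = 254:
C = (254-92)/254 = 162/254 = 0.63779… → 0.64
M = (254-254)/254 = 0/254 = 0 → 0.00
Y = (254-163)/254 = 91/254 = 0.35826… → 0.36
= CMYK(0.64, 0.00, 0.36, 0.00)


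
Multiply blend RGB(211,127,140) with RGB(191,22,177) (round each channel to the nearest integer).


Multiply: C = A×B/255, rounded to nearest integer
R: 211×191/255 = 40301/255 ≈ 158.043 → 158
G: 127×22/255 = 2794/255 ≈ 10.957 → 11
B: 140×177/255 = 24780/255 ≈ 97.176 → 97
= RGB(158, 11, 97)


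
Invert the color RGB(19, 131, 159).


Invert: (255-R, 255-G, 255-B)
R: 255-19 = 236
G: 255-131 = 124
B: 255-159 = 96
= RGB(236, 124, 96)


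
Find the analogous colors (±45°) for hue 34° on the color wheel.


Base hue: 34°
Left analog: (34 - 45) mod 360 = 349°
Right analog: (34 + 45) mod 360 = 79°
Analogous hues = 349° and 79°


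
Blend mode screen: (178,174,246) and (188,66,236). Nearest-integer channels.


Screen: C = 255 - (255-A)×(255-B)/255, rounded to nearest integer
R: 255 - (255-178)×(255-188)/255 = 255 - 5159/255 ≈ 255 - 20.231 = 234.769 → 235
G: 255 - (255-174)×(255-66)/255 = 255 - 15309/255 ≈ 255 - 60.035 = 194.965 → 195
B: 255 - (255-246)×(255-236)/255 = 255 - 171/255 ≈ 255 - 0.671 = 254.329 → 254
= RGB(235, 195, 254)


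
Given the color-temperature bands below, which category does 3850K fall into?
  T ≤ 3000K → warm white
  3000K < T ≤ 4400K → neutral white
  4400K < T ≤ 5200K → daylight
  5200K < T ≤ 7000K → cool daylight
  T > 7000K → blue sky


Temperature: 3850K
3000K < 3850K ≤ 4400K → neutral white
Classification: neutral white


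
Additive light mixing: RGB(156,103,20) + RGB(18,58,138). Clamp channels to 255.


Additive: each channel = min(255, C₁+C₂)
R: 156+18 = 174 → 174
G: 103+58 = 161 → 161
B: 20+138 = 158 → 158
= RGB(174, 161, 158)


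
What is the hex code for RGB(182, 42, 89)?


R = 182 → B6 (hex)
G = 42 → 2A (hex)
B = 89 → 59 (hex)
Hex = #B62A59


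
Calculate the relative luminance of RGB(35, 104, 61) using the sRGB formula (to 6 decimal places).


Linearize each channel (sRGB transfer function): c = v/255; c_lin = c/12.92 if c ≤ 0.04045, else ((c+0.055)/1.055)^2.4
  R: 35/255 ≈ 0.137255 > 0.04045 → ((0.137255+0.055)/1.055)^2.4 ≈ 0.016807
  G: 104/255 ≈ 0.407843 > 0.04045 → ((0.407843+0.055)/1.055)^2.4 ≈ 0.138432
  B: 61/255 ≈ 0.239216 > 0.04045 → ((0.239216+0.055)/1.055)^2.4 ≈ 0.046665
R_lin = 0.016807, G_lin = 0.138432, B_lin = 0.046665
L = 0.2126×R + 0.7152×G + 0.0722×B
L = 0.2126×0.016807 + 0.7152×0.138432 + 0.0722×0.046665
L ≈ 0.105949


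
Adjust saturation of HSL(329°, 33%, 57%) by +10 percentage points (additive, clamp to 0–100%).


Original S = 33%
Adjustment = +10 percentage points
New S = 33 + (10) = 43
Clamp to [0, 100] → 43
= HSL(329°, 43%, 57%)


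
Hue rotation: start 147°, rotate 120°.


New hue = (H + rotation) mod 360
New hue = (147 + 120) mod 360
= 267 mod 360
= 267°


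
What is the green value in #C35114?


Color: #C35114
R = C3 = 195
G = 51 = 81
B = 14 = 20
Green = 81


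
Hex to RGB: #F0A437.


F0 → 240 (R)
A4 → 164 (G)
37 → 55 (B)
= RGB(240, 164, 55)


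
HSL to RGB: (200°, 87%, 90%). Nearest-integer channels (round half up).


H=200°, S=0.87, L=0.90
C = (1-|2L-1|)×S = (1-|0.80|)×0.87 = 0.174
H' = H/60 = 200/60 ≈ 3.3333; X = C×(1-|H' mod 2 - 1|) = 0.116
m = L - C/2 = 0.90 - 0.087 = 0.813
Sector ⌊H'⌋ = 3 → (R',G',B') = (0.0, 0.116, 0.174)
RGB = ((R'+m)×255, (G'+m)×255, (B'+m)×255) = (207.315, 236.895, 251.685)
Round half up → RGB(207, 237, 252)


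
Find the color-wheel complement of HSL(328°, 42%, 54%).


Complement = opposite side of color wheel = hue + 180°
H' = (328 + 180) mod 360 = 148°
S and L unchanged.
= HSL(148°, 42%, 54%)


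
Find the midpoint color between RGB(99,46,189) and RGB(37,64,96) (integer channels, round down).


Midpoint: each channel = ⌊(C₁+C₂)/2⌋
R: ⌊(99+37)/2⌋ = 68
G: ⌊(46+64)/2⌋ = 55
B: ⌊(189+96)/2⌋ = 142
= RGB(68, 55, 142)


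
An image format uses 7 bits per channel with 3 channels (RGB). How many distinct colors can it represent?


Total bits = 7 bits/channel × 3 channels = 21 bits
Distinct colors = 2^21
= 2,097,152 colors


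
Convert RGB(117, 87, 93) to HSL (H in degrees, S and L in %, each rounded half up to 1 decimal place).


Normalize: R'=117/255≈0.4588, G'=87/255≈0.3412, B'=93/255≈0.3647
Max=117/255, Min=87/255, Δ=Max-Min=30/255
L = (Max+Min)/2 = (117+87)/510 = 204/510 = 0.4 → L = 40.0%
L ≤ 0.5 → S = Δ/(Max+Min) = 30/(117+87) = 30/204 = 0.14705… → S = 14.7%
(the 1/255 factors cancel in S and H, so raw channel differences can be used)
Max is R' → H = 60 × (((G-B)/Δ) mod 6) = 60 × (((87-93)/30) mod 6)
  (-6)/30 = -0.2; negative, so add 6 → 5.8
  H = 60 × 5.8 = 348° → H = 348.0°
= HSL(348.0°, 14.7%, 40.0%)


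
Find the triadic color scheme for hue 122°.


Triadic: equally spaced at 120° intervals
H1 = 122°
H2 = (122 + 120) mod 360 = 242°
H3 = (122 + 240) mod 360 = 2°
Triadic = 122°, 242°, 2°


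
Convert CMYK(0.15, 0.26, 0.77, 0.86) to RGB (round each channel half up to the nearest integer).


R = 255 × (1-C) × (1-K) = 255 × 0.85 × 0.14 = 30.345 → 30
G = 255 × (1-M) × (1-K) = 255 × 0.74 × 0.14 = 26.418 → 26
B = 255 × (1-Y) × (1-K) = 255 × 0.23 × 0.14 = 8.211 → 8
= RGB(30, 26, 8)


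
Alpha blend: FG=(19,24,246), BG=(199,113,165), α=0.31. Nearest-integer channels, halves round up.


C = α×F + (1-α)×B, with 1-α = 0.69
R: 0.31×19 + 0.69×199 = 5.89 + 137.31 = 143.20 → 143
G: 0.31×24 + 0.69×113 = 7.44 + 77.97 = 85.41 → 85
B: 0.31×246 + 0.69×165 = 76.26 + 113.85 = 190.11 → 190
= RGB(143, 85, 190)


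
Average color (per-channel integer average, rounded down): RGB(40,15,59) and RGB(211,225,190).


Midpoint: each channel = ⌊(C₁+C₂)/2⌋
R: ⌊(40+211)/2⌋ = 125
G: ⌊(15+225)/2⌋ = 120
B: ⌊(59+190)/2⌋ = 124
= RGB(125, 120, 124)


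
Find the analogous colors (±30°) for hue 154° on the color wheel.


Base hue: 154°
Left analog: (154 - 30) mod 360 = 124°
Right analog: (154 + 30) mod 360 = 184°
Analogous hues = 124° and 184°


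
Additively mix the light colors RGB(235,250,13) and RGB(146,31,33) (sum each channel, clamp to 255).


Additive: each channel = min(255, C₁+C₂)
R: 235+146 = 381 → 255
G: 250+31 = 281 → 255
B: 13+33 = 46 → 46
= RGB(255, 255, 46)


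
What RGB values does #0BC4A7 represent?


0B → 11 (R)
C4 → 196 (G)
A7 → 167 (B)
= RGB(11, 196, 167)


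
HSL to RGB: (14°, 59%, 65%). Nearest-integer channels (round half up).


H=14°, S=0.59, L=0.65
C = (1-|2L-1|)×S = (1-|0.30|)×0.59 = 0.413
H' = H/60 = 14/60 ≈ 0.2333; X = C×(1-|H' mod 2 - 1|) ≈ 0.0964
m = L - C/2 = 0.65 - 0.2065 = 0.4435
Sector ⌊H'⌋ = 0 → (R',G',B') = (0.413, ≈0.0964, 0.0)
RGB = ((R'+m)×255, (G'+m)×255, (B'+m)×255) = (218.4075, 137.666, 113.0925)
Round half up → RGB(218, 138, 113)


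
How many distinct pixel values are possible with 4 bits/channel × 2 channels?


Total bits = 4 bits/channel × 2 channels = 8 bits
Distinct pixel values = 2^8
= 256 pixel values


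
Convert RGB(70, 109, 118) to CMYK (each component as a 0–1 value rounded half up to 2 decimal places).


R'=70/255≈0.2745, G'=109/255≈0.4275, B'=118/255≈0.4627
K = 1 - max(R',G',B') = 1 - 118/255 = 137/255 = 0.53725… → 0.54
(1-R'-K)/(1-K) simplifies to (max-R)/max with max = 118:
C = (118-70)/118 = 48/118 = 0.40677… → 0.41
M = (118-109)/118 = 9/118 = 0.07627… → 0.08
Y = (118-118)/118 = 0/118 = 0 → 0.00
= CMYK(0.41, 0.08, 0.00, 0.54)
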